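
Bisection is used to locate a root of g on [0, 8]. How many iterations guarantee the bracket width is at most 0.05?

8

Width after n steps is 8/2^n. Need 2^n ≥ 8/0.05 = 160.
2^7 = 128 < 160 ≤ 2^8 = 256, so n = 8.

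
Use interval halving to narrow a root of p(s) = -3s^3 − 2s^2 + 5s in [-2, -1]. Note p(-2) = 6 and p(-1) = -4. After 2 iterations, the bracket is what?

p(-1.5) = -1.875 < 0, so the root lies in [-2, -1.5]
p(-1.75) = 1.203125 > 0, so the root lies in [-1.75, -1.5]

[-1.75, -1.5]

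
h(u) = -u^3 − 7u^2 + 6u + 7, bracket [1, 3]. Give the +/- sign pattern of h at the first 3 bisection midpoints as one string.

--+

u = 2 gives h = -17, negative; keep [1, 2]
u = 1.5 gives h = -3.125, negative; keep [1, 1.5]
u = 1.25 gives h = 1.609375, positive; keep [1.25, 1.5]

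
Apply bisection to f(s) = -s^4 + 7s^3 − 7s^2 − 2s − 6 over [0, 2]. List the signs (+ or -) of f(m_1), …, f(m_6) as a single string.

----++

s = 1 gives f = -9, negative; keep [1, 2]
s = 1.5 gives f = -6.1875, negative; keep [1.5, 2]
s = 1.75 gives f = -2.800781, negative; keep [1.75, 2]
s = 1.875 gives f = -0.5764, negative; keep [1.875, 2]
s = 1.9375 gives f = 0.6682, positive; keep [1.875, 1.9375]
s = 1.90625 gives f = 0.0349, positive; keep [1.875, 1.90625]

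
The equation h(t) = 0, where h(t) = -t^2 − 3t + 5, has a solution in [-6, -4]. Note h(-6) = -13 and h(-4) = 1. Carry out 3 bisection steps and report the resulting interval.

[-4.25, -4]

t = -5 gives h = -5, negative; keep [-5, -4]
t = -4.5 gives h = -1.75, negative; keep [-4.5, -4]
t = -4.25 gives h = -0.3125, negative; keep [-4.25, -4]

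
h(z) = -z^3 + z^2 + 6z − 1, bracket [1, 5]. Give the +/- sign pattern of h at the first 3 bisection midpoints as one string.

-++

midpoint 3: h = -1 < 0 → [1, 3]
midpoint 2: h = 7 > 0 → [2, 3]
midpoint 2.5: h = 4.625 > 0 → [2.5, 3]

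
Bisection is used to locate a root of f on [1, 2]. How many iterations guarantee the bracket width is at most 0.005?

8

Width after n steps is 1/2^n. Need 2^n ≥ 1/0.005 = 200.
2^7 = 128 < 200 ≤ 2^8 = 256, so n = 8.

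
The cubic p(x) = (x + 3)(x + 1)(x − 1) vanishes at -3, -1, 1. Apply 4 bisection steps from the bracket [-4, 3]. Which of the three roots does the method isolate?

m = -0.5, p(m) = -1.875 (−); new bracket [-0.5, 3]
m = 1.25, p(m) = 2.390625 (+); new bracket [-0.5, 1.25]
m = 0.375, p(m) = -2.900391 (−); new bracket [0.375, 1.25]
m = 0.8125, p(m) = -1.2957 (−); new bracket [0.8125, 1.25]

1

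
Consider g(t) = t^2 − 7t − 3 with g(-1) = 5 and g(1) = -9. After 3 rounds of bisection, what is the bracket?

[-0.5, -0.25]

midpoint 0: g = -3 < 0 → [-1, 0]
midpoint -0.5: g = 0.75 > 0 → [-0.5, 0]
midpoint -0.25: g = -1.1875 < 0 → [-0.5, -0.25]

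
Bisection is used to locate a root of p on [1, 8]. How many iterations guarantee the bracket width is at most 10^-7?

27

Width after n steps is 7/2^n. Need 2^n ≥ 7/10^-7 = 70000000.
2^26 = 67108864 < 70000000 ≤ 2^27 = 134217728, so n = 27.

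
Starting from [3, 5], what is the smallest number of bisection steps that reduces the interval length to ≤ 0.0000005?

Width after n steps is 2/2^n. Need 2^n ≥ 2/0.0000005 = 4000000.
2^21 = 2097152 < 4000000 ≤ 2^22 = 4194304, so n = 22.

22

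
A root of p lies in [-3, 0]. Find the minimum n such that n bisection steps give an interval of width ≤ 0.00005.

Width after n steps is 3/2^n. Need 2^n ≥ 3/0.00005 = 60000.
2^15 = 32768 < 60000 ≤ 2^16 = 65536, so n = 16.

16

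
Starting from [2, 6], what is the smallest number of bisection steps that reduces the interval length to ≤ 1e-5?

19

Width after n steps is 4/2^n. Need 2^n ≥ 4/1e-5 = 400000.
2^18 = 262144 < 400000 ≤ 2^19 = 524288, so n = 19.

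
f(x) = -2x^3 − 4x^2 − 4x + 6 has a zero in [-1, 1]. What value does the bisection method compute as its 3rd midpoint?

0.75

x = 0 gives f = 6, positive; keep [0, 1]
x = 0.5 gives f = 2.75, positive; keep [0.5, 1]
x = 0.75 gives f = -0.09375, negative; keep [0.5, 0.75]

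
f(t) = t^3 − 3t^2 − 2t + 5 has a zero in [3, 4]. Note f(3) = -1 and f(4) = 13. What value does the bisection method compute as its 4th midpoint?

3.1875

f(3.5) = 4.125 > 0, so the root lies in [3, 3.5]
f(3.25) = 1.140625 > 0, so the root lies in [3, 3.25]
f(3.125) = -0.029297 < 0, so the root lies in [3.125, 3.25]
f(3.1875) = 0.53 > 0, so the root lies in [3.125, 3.1875]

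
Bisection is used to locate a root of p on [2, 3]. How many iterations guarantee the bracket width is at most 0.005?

8

Width after n steps is 1/2^n. Need 2^n ≥ 1/0.005 = 200.
2^7 = 128 < 200 ≤ 2^8 = 256, so n = 8.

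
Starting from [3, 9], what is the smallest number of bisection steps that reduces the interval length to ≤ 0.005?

11

Width after n steps is 6/2^n. Need 2^n ≥ 6/0.005 = 1200.
2^10 = 1024 < 1200 ≤ 2^11 = 2048, so n = 11.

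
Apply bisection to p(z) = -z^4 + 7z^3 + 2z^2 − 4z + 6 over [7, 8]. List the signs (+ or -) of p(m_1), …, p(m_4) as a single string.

--++

m = 7.5, p(m) = -122.4375 (−); new bracket [7, 7.5]
m = 7.25, p(m) = -13.144531 (−); new bracket [7, 7.25]
m = 7.125, p(m) = 33.818115 (+); new bracket [7.125, 7.25]
m = 7.1875, p(m) = 10.9502 (+); new bracket [7.1875, 7.25]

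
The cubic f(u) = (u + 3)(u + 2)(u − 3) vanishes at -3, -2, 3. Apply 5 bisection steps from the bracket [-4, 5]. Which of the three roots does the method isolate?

3

u = 0.5 gives f = -21.875, negative; keep [0.5, 5]
u = 2.75 gives f = -6.828125, negative; keep [2.75, 5]
u = 3.875 gives f = 35.341797, positive; keep [2.75, 3.875]
u = 3.3125 gives f = 10.4797, positive; keep [2.75, 3.3125]
u = 3.03125 gives f = 0.9483, positive; keep [2.75, 3.03125]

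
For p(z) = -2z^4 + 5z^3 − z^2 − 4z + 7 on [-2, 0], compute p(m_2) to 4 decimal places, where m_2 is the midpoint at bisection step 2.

-16.2500

p(-1) = 3 > 0, so the root lies in [-2, -1]
p(-1.5) = -16.25 < 0, so the root lies in [-1.5, -1]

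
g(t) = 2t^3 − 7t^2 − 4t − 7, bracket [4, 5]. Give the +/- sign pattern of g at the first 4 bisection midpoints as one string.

++-+

m = 4.5, g(m) = 15.5 (+); new bracket [4, 4.5]
m = 4.25, g(m) = 3.09375 (+); new bracket [4, 4.25]
m = 4.125, g(m) = -2.230469 (−); new bracket [4.125, 4.25]
m = 4.1875, g(m) = 0.3608 (+); new bracket [4.125, 4.1875]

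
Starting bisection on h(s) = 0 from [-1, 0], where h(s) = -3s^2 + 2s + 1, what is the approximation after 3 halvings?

-0.375

s = -0.5 gives h = -0.75, negative; keep [-0.5, 0]
s = -0.25 gives h = 0.3125, positive; keep [-0.5, -0.25]
s = -0.375 gives h = -0.171875, negative; keep [-0.375, -0.25]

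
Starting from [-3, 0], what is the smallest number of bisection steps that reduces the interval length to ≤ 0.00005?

16

Width after n steps is 3/2^n. Need 2^n ≥ 3/0.00005 = 60000.
2^15 = 32768 < 60000 ≤ 2^16 = 65536, so n = 16.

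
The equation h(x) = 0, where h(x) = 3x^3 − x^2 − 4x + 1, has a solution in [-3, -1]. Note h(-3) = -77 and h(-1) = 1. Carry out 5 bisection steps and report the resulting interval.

[-1.125, -1.0625]

m = -2, h(m) = -19 (−); new bracket [-2, -1]
m = -1.5, h(m) = -5.375 (−); new bracket [-1.5, -1]
m = -1.25, h(m) = -1.421875 (−); new bracket [-1.25, -1]
m = -1.125, h(m) = -0.0371 (−); new bracket [-1.125, -1]
m = -1.0625, h(m) = 0.5227 (+); new bracket [-1.125, -1.0625]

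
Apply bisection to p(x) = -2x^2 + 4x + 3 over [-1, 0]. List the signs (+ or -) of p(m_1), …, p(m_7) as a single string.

+--+-+-

midpoint -0.5: p = 0.5 > 0 → [-1, -0.5]
midpoint -0.75: p = -1.125 < 0 → [-0.75, -0.5]
midpoint -0.625: p = -0.28125 < 0 → [-0.625, -0.5]
midpoint -0.5625: p = 0.1172 > 0 → [-0.625, -0.5625]
midpoint -0.59375: p = -0.0801 < 0 → [-0.59375, -0.5625]
midpoint -0.578125: p = 0.019 > 0 → [-0.59375, -0.578125]
midpoint -0.5859375: p = -0.0304 < 0 → [-0.5859375, -0.578125]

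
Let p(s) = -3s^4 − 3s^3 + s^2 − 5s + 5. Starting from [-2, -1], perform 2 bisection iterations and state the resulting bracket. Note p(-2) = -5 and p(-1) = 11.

m = -1.5, p(m) = 9.6875 (+); new bracket [-2, -1.5]
m = -1.75, p(m) = 4.753906 (+); new bracket [-2, -1.75]

[-2, -1.75]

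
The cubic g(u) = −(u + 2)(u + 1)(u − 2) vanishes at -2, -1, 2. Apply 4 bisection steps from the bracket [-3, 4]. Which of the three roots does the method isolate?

g(0.5) = 5.625 > 0, so the root lies in [0.5, 4]
g(2.25) = -3.453125 < 0, so the root lies in [0.5, 2.25]
g(1.375) = 5.009766 > 0, so the root lies in [1.375, 2.25]
g(1.8125) = 2.0105 > 0, so the root lies in [1.8125, 2.25]

2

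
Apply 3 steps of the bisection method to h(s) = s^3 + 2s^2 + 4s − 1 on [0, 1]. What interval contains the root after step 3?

m = 0.5, h(m) = 1.625 (+); new bracket [0, 0.5]
m = 0.25, h(m) = 0.140625 (+); new bracket [0, 0.25]
m = 0.125, h(m) = -0.466797 (−); new bracket [0.125, 0.25]

[0.125, 0.25]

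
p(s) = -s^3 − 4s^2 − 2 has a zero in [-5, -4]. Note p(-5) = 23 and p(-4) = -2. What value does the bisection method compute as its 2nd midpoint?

s = -4.5 gives p = 8.125, positive; keep [-4.5, -4]
s = -4.25 gives p = 2.515625, positive; keep [-4.25, -4]

-4.25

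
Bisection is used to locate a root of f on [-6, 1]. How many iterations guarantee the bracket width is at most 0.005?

Width after n steps is 7/2^n. Need 2^n ≥ 7/0.005 = 1400.
2^10 = 1024 < 1400 ≤ 2^11 = 2048, so n = 11.

11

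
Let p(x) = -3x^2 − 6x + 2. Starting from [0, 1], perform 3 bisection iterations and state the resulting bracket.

[0.25, 0.375]

p(0.5) = -1.75 < 0, so the root lies in [0, 0.5]
p(0.25) = 0.3125 > 0, so the root lies in [0.25, 0.5]
p(0.375) = -0.671875 < 0, so the root lies in [0.25, 0.375]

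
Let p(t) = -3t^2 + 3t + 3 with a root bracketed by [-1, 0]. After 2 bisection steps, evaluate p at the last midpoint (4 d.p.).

-0.9375

p(-0.5) = 0.75 > 0, so the root lies in [-1, -0.5]
p(-0.75) = -0.9375 < 0, so the root lies in [-0.75, -0.5]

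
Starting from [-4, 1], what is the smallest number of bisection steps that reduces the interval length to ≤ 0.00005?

17

Width after n steps is 5/2^n. Need 2^n ≥ 5/0.00005 = 100000.
2^16 = 65536 < 100000 ≤ 2^17 = 131072, so n = 17.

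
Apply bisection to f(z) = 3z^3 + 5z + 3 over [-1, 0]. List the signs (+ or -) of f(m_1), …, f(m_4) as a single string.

+---

z = -0.5 gives f = 0.125, positive; keep [-1, -0.5]
z = -0.75 gives f = -2.015625, negative; keep [-0.75, -0.5]
z = -0.625 gives f = -0.857422, negative; keep [-0.625, -0.5]
z = -0.5625 gives f = -0.3464, negative; keep [-0.5625, -0.5]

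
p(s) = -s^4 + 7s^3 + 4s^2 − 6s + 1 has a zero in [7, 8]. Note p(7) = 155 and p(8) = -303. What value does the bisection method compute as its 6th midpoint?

7.421875

midpoint 7.5: p = -29.9375 < 0 → [7, 7.5]
midpoint 7.25: p = 72.480469 > 0 → [7.25, 7.5]
midpoint 7.375: p = 23.888428 > 0 → [7.375, 7.5]
midpoint 7.4375: p = -2.3538 < 0 → [7.375, 7.4375]
midpoint 7.40625: p = 10.9329 > 0 → [7.40625, 7.4375]
midpoint 7.421875: p = 4.3312 > 0 → [7.421875, 7.4375]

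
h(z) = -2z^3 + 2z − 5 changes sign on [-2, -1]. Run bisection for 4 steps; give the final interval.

h(-1.5) = -1.25 < 0, so the root lies in [-2, -1.5]
h(-1.75) = 2.21875 > 0, so the root lies in [-1.75, -1.5]
h(-1.625) = 0.332031 > 0, so the root lies in [-1.625, -1.5]
h(-1.5625) = -0.4956 < 0, so the root lies in [-1.625, -1.5625]

[-1.625, -1.5625]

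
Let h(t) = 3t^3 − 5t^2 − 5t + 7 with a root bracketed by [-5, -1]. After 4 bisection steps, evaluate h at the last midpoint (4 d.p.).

-0.4219

h(-3) = -104 < 0, so the root lies in [-3, -1]
h(-2) = -27 < 0, so the root lies in [-2, -1]
h(-1.5) = -6.875 < 0, so the root lies in [-1.5, -1]
h(-1.25) = -0.4219 < 0, so the root lies in [-1.25, -1]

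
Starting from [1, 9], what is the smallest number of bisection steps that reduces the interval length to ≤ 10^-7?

27

Width after n steps is 8/2^n. Need 2^n ≥ 8/10^-7 = 80000000.
2^26 = 67108864 < 80000000 ≤ 2^27 = 134217728, so n = 27.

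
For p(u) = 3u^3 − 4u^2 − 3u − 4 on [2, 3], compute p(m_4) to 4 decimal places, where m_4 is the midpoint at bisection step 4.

-0.8821

midpoint 2.5: p = 10.375 > 0 → [2, 2.5]
midpoint 2.25: p = 3.171875 > 0 → [2, 2.25]
midpoint 2.125: p = 0.349609 > 0 → [2, 2.125]
midpoint 2.0625: p = -0.8821 < 0 → [2.0625, 2.125]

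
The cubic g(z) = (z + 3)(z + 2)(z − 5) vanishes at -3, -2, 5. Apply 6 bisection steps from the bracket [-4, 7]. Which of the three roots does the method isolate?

m = 1.5, g(m) = -55.125 (−); new bracket [1.5, 7]
m = 4.25, g(m) = -33.984375 (−); new bracket [4.25, 7]
m = 5.625, g(m) = 41.103516 (+); new bracket [4.25, 5.625]
m = 4.9375, g(m) = -3.4417 (−); new bracket [4.9375, 5.625]
m = 5.28125, g(m) = 16.9588 (+); new bracket [4.9375, 5.28125]
m = 5.109375, g(m) = 6.3058 (+); new bracket [4.9375, 5.109375]

5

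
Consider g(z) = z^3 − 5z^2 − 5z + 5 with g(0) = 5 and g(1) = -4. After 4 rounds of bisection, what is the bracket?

[0.625, 0.6875]

midpoint 0.5: g = 1.375 > 0 → [0.5, 1]
midpoint 0.75: g = -1.140625 < 0 → [0.5, 0.75]
midpoint 0.625: g = 0.166016 > 0 → [0.625, 0.75]
midpoint 0.6875: g = -0.4758 < 0 → [0.625, 0.6875]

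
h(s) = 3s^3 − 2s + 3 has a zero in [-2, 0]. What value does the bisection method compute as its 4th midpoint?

-1.125

s = -1 gives h = 2, positive; keep [-2, -1]
s = -1.5 gives h = -4.125, negative; keep [-1.5, -1]
s = -1.25 gives h = -0.359375, negative; keep [-1.25, -1]
s = -1.125 gives h = 0.9785, positive; keep [-1.25, -1.125]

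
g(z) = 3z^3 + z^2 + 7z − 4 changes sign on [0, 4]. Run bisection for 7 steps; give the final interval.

[0.46875, 0.5]

g(2) = 38 > 0, so the root lies in [0, 2]
g(1) = 7 > 0, so the root lies in [0, 1]
g(0.5) = 0.125 > 0, so the root lies in [0, 0.5]
g(0.25) = -2.1406 < 0, so the root lies in [0.25, 0.5]
g(0.375) = -1.0762 < 0, so the root lies in [0.375, 0.5]
g(0.4375) = -0.4949 < 0, so the root lies in [0.4375, 0.5]
g(0.46875) = -0.19 < 0, so the root lies in [0.46875, 0.5]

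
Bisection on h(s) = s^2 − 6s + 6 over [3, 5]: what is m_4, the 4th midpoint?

4.625

s = 4 gives h = -2, negative; keep [4, 5]
s = 4.5 gives h = -0.75, negative; keep [4.5, 5]
s = 4.75 gives h = 0.0625, positive; keep [4.5, 4.75]
s = 4.625 gives h = -0.3594, negative; keep [4.625, 4.75]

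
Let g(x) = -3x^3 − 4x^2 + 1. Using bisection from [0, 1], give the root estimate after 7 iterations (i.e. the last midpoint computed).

0.4296875

g(0.5) = -0.375 < 0, so the root lies in [0, 0.5]
g(0.25) = 0.703125 > 0, so the root lies in [0.25, 0.5]
g(0.375) = 0.279297 > 0, so the root lies in [0.375, 0.5]
g(0.4375) = -0.0168 < 0, so the root lies in [0.375, 0.4375]
g(0.40625) = 0.1387 > 0, so the root lies in [0.40625, 0.4375]
g(0.421875) = 0.0628 > 0, so the root lies in [0.421875, 0.4375]
g(0.4296875) = 0.0235 > 0, so the root lies in [0.4296875, 0.4375]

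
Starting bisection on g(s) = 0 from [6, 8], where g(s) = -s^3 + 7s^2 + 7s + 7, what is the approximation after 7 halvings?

7.984375

midpoint 7: g = 56 > 0 → [7, 8]
midpoint 7.5: g = 31.375 > 0 → [7.5, 8]
midpoint 7.75: g = 16.203125 > 0 → [7.75, 8]
midpoint 7.875: g = 7.8613 > 0 → [7.875, 8]
midpoint 7.9375: g = 3.4963 > 0 → [7.9375, 8]
midpoint 7.96875: g = 1.2647 > 0 → [7.96875, 8]
midpoint 7.984375: g = 0.1365 > 0 → [7.984375, 8]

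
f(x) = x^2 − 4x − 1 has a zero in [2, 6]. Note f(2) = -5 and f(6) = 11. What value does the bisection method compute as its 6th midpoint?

midpoint 4: f = -1 < 0 → [4, 6]
midpoint 5: f = 4 > 0 → [4, 5]
midpoint 4.5: f = 1.25 > 0 → [4, 4.5]
midpoint 4.25: f = 0.0625 > 0 → [4, 4.25]
midpoint 4.125: f = -0.4844 < 0 → [4.125, 4.25]
midpoint 4.1875: f = -0.2148 < 0 → [4.1875, 4.25]

4.1875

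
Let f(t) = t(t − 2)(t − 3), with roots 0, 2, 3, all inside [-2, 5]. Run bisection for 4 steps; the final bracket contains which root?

t = 1.5 gives f = 1.125, positive; keep [-2, 1.5]
t = -0.25 gives f = -1.828125, negative; keep [-0.25, 1.5]
t = 0.625 gives f = 2.041016, positive; keep [-0.25, 0.625]
t = 0.1875 gives f = 0.9558, positive; keep [-0.25, 0.1875]

0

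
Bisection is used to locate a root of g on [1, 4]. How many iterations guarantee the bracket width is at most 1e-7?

Width after n steps is 3/2^n. Need 2^n ≥ 3/1e-7 = 30000000.
2^24 = 16777216 < 30000000 ≤ 2^25 = 33554432, so n = 25.

25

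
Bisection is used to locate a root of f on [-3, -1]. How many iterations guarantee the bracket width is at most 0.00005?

Width after n steps is 2/2^n. Need 2^n ≥ 2/0.00005 = 40000.
2^15 = 32768 < 40000 ≤ 2^16 = 65536, so n = 16.

16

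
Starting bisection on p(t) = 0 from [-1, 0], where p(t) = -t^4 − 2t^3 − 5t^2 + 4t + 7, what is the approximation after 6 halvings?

-0.921875

p(-0.5) = 3.9375 > 0, so the root lies in [-1, -0.5]
p(-0.75) = 1.714844 > 0, so the root lies in [-1, -0.75]
p(-0.875) = 0.425537 > 0, so the root lies in [-1, -0.875]
p(-0.9375) = -0.2691 < 0, so the root lies in [-0.9375, -0.875]
p(-0.90625) = 0.0826 > 0, so the root lies in [-0.9375, -0.90625]
p(-0.921875) = -0.0921 < 0, so the root lies in [-0.921875, -0.90625]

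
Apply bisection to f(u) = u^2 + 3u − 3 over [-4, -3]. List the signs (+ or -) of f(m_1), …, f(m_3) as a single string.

--+

u = -3.5 gives f = -1.25, negative; keep [-4, -3.5]
u = -3.75 gives f = -0.1875, negative; keep [-4, -3.75]
u = -3.875 gives f = 0.390625, positive; keep [-3.875, -3.75]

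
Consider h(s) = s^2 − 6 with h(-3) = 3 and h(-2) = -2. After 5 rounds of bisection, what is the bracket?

m = -2.5, h(m) = 0.25 (+); new bracket [-2.5, -2]
m = -2.25, h(m) = -0.9375 (−); new bracket [-2.5, -2.25]
m = -2.375, h(m) = -0.359375 (−); new bracket [-2.5, -2.375]
m = -2.4375, h(m) = -0.0586 (−); new bracket [-2.5, -2.4375]
m = -2.46875, h(m) = 0.0947 (+); new bracket [-2.46875, -2.4375]

[-2.46875, -2.4375]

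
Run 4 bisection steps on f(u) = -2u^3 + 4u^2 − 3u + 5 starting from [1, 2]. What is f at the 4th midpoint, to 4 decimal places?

u = 1.5 gives f = 2.75, positive; keep [1.5, 2]
u = 1.75 gives f = 1.28125, positive; keep [1.75, 2]
u = 1.875 gives f = 0.253906, positive; keep [1.875, 2]
u = 1.9375 gives f = -0.3433, negative; keep [1.875, 1.9375]

-0.3433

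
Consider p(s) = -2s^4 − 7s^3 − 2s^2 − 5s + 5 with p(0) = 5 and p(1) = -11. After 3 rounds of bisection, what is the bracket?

s = 0.5 gives p = 1, positive; keep [0.5, 1]
s = 0.75 gives p = -3.460938, negative; keep [0.5, 0.75]
s = 0.625 gives p = -0.92041, negative; keep [0.5, 0.625]

[0.5, 0.625]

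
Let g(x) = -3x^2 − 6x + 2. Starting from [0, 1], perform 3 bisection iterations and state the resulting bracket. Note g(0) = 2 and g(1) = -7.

[0.25, 0.375]

midpoint 0.5: g = -1.75 < 0 → [0, 0.5]
midpoint 0.25: g = 0.3125 > 0 → [0.25, 0.5]
midpoint 0.375: g = -0.671875 < 0 → [0.25, 0.375]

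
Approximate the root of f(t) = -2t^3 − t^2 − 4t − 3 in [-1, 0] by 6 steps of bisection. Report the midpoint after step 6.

-0.703125

t = -0.5 gives f = -1, negative; keep [-1, -0.5]
t = -0.75 gives f = 0.28125, positive; keep [-0.75, -0.5]
t = -0.625 gives f = -0.402344, negative; keep [-0.75, -0.625]
t = -0.6875 gives f = -0.0728, negative; keep [-0.75, -0.6875]
t = -0.71875 gives f = 0.101, positive; keep [-0.71875, -0.6875]
t = -0.703125 gives f = 0.0133, positive; keep [-0.703125, -0.6875]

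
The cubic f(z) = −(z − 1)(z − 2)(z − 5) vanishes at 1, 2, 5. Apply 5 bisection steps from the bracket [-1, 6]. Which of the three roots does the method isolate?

5

z = 2.5 gives f = 1.875, positive; keep [2.5, 6]
z = 4.25 gives f = 5.484375, positive; keep [4.25, 6]
z = 5.125 gives f = -1.611328, negative; keep [4.25, 5.125]
z = 4.6875 gives f = 3.0969, positive; keep [4.6875, 5.125]
z = 4.90625 gives f = 1.0643, positive; keep [4.90625, 5.125]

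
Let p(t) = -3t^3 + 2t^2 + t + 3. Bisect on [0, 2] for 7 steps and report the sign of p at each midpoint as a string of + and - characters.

+-++-+-

midpoint 1: p = 3 > 0 → [1, 2]
midpoint 1.5: p = -1.125 < 0 → [1, 1.5]
midpoint 1.25: p = 1.515625 > 0 → [1.25, 1.5]
midpoint 1.375: p = 0.3574 > 0 → [1.375, 1.5]
midpoint 1.4375: p = -0.3411 < 0 → [1.375, 1.4375]
midpoint 1.40625: p = 0.0186 > 0 → [1.40625, 1.4375]
midpoint 1.421875: p = -0.1586 < 0 → [1.40625, 1.421875]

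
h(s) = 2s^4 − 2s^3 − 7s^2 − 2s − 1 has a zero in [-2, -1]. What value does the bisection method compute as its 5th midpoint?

m = -1.5, h(m) = 3.125 (+); new bracket [-1.5, -1]
m = -1.25, h(m) = -0.648438 (−); new bracket [-1.5, -1.25]
m = -1.375, h(m) = 0.86377 (+); new bracket [-1.375, -1.25]
m = -1.3125, h(m) = 0.0235 (+); new bracket [-1.3125, -1.25]
m = -1.28125, h(m) = -0.3324 (−); new bracket [-1.3125, -1.28125]

-1.28125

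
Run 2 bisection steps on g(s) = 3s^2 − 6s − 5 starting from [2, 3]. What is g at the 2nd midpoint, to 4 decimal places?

s = 2.5 gives g = -1.25, negative; keep [2.5, 3]
s = 2.75 gives g = 1.1875, positive; keep [2.5, 2.75]

1.1875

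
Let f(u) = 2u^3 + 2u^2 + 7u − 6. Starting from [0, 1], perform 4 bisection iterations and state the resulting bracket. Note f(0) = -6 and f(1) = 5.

m = 0.5, f(m) = -1.75 (−); new bracket [0.5, 1]
m = 0.75, f(m) = 1.21875 (+); new bracket [0.5, 0.75]
m = 0.625, f(m) = -0.355469 (−); new bracket [0.625, 0.75]
m = 0.6875, f(m) = 0.4077 (+); new bracket [0.625, 0.6875]

[0.625, 0.6875]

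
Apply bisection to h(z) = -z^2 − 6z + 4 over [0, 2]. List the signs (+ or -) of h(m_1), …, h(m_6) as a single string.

-+--++

midpoint 1: h = -3 < 0 → [0, 1]
midpoint 0.5: h = 0.75 > 0 → [0.5, 1]
midpoint 0.75: h = -1.0625 < 0 → [0.5, 0.75]
midpoint 0.625: h = -0.1406 < 0 → [0.5, 0.625]
midpoint 0.5625: h = 0.3086 > 0 → [0.5625, 0.625]
midpoint 0.59375: h = 0.085 > 0 → [0.59375, 0.625]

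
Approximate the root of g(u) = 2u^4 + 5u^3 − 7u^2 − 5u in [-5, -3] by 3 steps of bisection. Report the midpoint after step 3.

-3.25

m = -4, g(m) = 100 (+); new bracket [-4, -3]
m = -3.5, g(m) = 17.5 (+); new bracket [-3.5, -3]
m = -3.25, g(m) = -6.195312 (−); new bracket [-3.5, -3.25]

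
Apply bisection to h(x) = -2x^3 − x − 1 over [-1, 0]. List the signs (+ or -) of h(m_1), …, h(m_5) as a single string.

midpoint -0.5: h = -0.25 < 0 → [-1, -0.5]
midpoint -0.75: h = 0.59375 > 0 → [-0.75, -0.5]
midpoint -0.625: h = 0.113281 > 0 → [-0.625, -0.5]
midpoint -0.5625: h = -0.0815 < 0 → [-0.625, -0.5625]
midpoint -0.59375: h = 0.0124 > 0 → [-0.59375, -0.5625]

-++-+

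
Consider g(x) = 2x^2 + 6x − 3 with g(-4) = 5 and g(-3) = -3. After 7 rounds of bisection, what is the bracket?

m = -3.5, g(m) = 0.5 (+); new bracket [-3.5, -3]
m = -3.25, g(m) = -1.375 (−); new bracket [-3.5, -3.25]
m = -3.375, g(m) = -0.46875 (−); new bracket [-3.5, -3.375]
m = -3.4375, g(m) = 0.0078 (+); new bracket [-3.4375, -3.375]
m = -3.40625, g(m) = -0.2324 (−); new bracket [-3.4375, -3.40625]
m = -3.421875, g(m) = -0.1128 (−); new bracket [-3.4375, -3.421875]
m = -3.4296875, g(m) = -0.0526 (−); new bracket [-3.4375, -3.4296875]

[-3.4375, -3.4296875]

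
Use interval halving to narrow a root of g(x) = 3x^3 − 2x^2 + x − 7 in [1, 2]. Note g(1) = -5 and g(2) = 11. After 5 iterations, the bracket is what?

m = 1.5, g(m) = 0.125 (+); new bracket [1, 1.5]
m = 1.25, g(m) = -3.015625 (−); new bracket [1.25, 1.5]
m = 1.375, g(m) = -1.607422 (−); new bracket [1.375, 1.5]
m = 1.4375, g(m) = -0.7839 (−); new bracket [1.4375, 1.5]
m = 1.46875, g(m) = -0.3404 (−); new bracket [1.46875, 1.5]

[1.46875, 1.5]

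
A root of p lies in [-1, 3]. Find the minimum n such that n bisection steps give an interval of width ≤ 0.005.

Width after n steps is 4/2^n. Need 2^n ≥ 4/0.005 = 800.
2^9 = 512 < 800 ≤ 2^10 = 1024, so n = 10.

10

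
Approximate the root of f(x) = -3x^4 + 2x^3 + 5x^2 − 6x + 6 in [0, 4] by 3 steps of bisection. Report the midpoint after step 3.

m = 2, f(m) = -18 (−); new bracket [0, 2]
m = 1, f(m) = 4 (+); new bracket [1, 2]
m = 1.5, f(m) = -0.1875 (−); new bracket [1, 1.5]

1.5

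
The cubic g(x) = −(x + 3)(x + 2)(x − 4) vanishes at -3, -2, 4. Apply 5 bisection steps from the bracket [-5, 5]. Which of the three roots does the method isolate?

m = 0, g(m) = 24 (+); new bracket [0, 5]
m = 2.5, g(m) = 37.125 (+); new bracket [2.5, 5]
m = 3.75, g(m) = 9.703125 (+); new bracket [3.75, 5]
m = 4.375, g(m) = -17.6309 (−); new bracket [3.75, 4.375]
m = 4.0625, g(m) = -2.676 (−); new bracket [3.75, 4.0625]

4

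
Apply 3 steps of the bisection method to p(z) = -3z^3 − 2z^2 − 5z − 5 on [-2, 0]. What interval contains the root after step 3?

m = -1, p(m) = 1 (+); new bracket [-1, 0]
m = -0.5, p(m) = -2.625 (−); new bracket [-1, -0.5]
m = -0.75, p(m) = -1.109375 (−); new bracket [-1, -0.75]

[-1, -0.75]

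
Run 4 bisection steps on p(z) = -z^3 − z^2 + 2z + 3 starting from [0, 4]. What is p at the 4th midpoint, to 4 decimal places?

p(2) = -5 < 0, so the root lies in [0, 2]
p(1) = 3 > 0, so the root lies in [1, 2]
p(1.5) = 0.375 > 0, so the root lies in [1.5, 2]
p(1.75) = -1.9219 < 0, so the root lies in [1.5, 1.75]

-1.9219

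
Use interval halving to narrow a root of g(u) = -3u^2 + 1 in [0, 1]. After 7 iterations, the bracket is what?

[0.5703125, 0.578125]

midpoint 0.5: g = 0.25 > 0 → [0.5, 1]
midpoint 0.75: g = -0.6875 < 0 → [0.5, 0.75]
midpoint 0.625: g = -0.171875 < 0 → [0.5, 0.625]
midpoint 0.5625: g = 0.0508 > 0 → [0.5625, 0.625]
midpoint 0.59375: g = -0.0576 < 0 → [0.5625, 0.59375]
midpoint 0.578125: g = -0.0027 < 0 → [0.5625, 0.578125]
midpoint 0.5703125: g = 0.0242 > 0 → [0.5703125, 0.578125]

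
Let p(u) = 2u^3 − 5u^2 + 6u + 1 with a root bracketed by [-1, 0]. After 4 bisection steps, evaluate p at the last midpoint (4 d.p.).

-0.3140

u = -0.5 gives p = -3.5, negative; keep [-0.5, 0]
u = -0.25 gives p = -0.84375, negative; keep [-0.25, 0]
u = -0.125 gives p = 0.167969, positive; keep [-0.25, -0.125]
u = -0.1875 gives p = -0.314, negative; keep [-0.1875, -0.125]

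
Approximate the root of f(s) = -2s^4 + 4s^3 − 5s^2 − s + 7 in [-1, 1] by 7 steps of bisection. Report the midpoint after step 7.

f(0) = 7 > 0, so the root lies in [-1, 0]
f(-0.5) = 5.625 > 0, so the root lies in [-1, -0.5]
f(-0.75) = 2.617188 > 0, so the root lies in [-1, -0.75]
f(-0.875) = 0.1948 > 0, so the root lies in [-1, -0.875]
f(-0.9375) = -1.2979 < 0, so the root lies in [-0.9375, -0.875]
f(-0.90625) = -0.5264 < 0, so the root lies in [-0.90625, -0.875]
f(-0.890625) = -0.1596 < 0, so the root lies in [-0.890625, -0.875]

-0.890625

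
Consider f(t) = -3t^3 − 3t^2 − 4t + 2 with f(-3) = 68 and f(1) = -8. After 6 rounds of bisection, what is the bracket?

t = -1 gives f = 6, positive; keep [-1, 1]
t = 0 gives f = 2, positive; keep [0, 1]
t = 0.5 gives f = -1.125, negative; keep [0, 0.5]
t = 0.25 gives f = 0.7656, positive; keep [0.25, 0.5]
t = 0.375 gives f = -0.0801, negative; keep [0.25, 0.375]
t = 0.3125 gives f = 0.3655, positive; keep [0.3125, 0.375]

[0.3125, 0.375]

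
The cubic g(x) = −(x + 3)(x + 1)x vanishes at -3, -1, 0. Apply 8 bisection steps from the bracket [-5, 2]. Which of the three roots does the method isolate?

-3

x = -1.5 gives g = -1.125, negative; keep [-5, -1.5]
x = -3.25 gives g = 1.828125, positive; keep [-3.25, -1.5]
x = -2.375 gives g = -2.041016, negative; keep [-3.25, -2.375]
x = -2.8125 gives g = -0.9558, negative; keep [-3.25, -2.8125]
x = -3.03125 gives g = 0.1924, positive; keep [-3.03125, -2.8125]
x = -2.921875 gives g = -0.4387, negative; keep [-3.03125, -2.921875]
x = -2.9765625 gives g = -0.1379, negative; keep [-3.03125, -2.9765625]
x = -3.00390625 gives g = 0.0235, positive; keep [-3.00390625, -2.9765625]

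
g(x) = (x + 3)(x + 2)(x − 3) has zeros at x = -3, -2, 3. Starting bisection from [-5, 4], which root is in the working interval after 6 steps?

3

g(-0.5) = -13.125 < 0, so the root lies in [-0.5, 4]
g(1.75) = -22.265625 < 0, so the root lies in [1.75, 4]
g(2.875) = -3.580078 < 0, so the root lies in [2.875, 4]
g(3.4375) = 15.3142 > 0, so the root lies in [2.875, 3.4375]
g(3.15625) = 4.9599 > 0, so the root lies in [2.875, 3.15625]
g(3.015625) = 0.4714 > 0, so the root lies in [2.875, 3.015625]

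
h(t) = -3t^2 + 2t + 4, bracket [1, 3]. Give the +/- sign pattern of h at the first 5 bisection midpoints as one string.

-+---

t = 2 gives h = -4, negative; keep [1, 2]
t = 1.5 gives h = 0.25, positive; keep [1.5, 2]
t = 1.75 gives h = -1.6875, negative; keep [1.5, 1.75]
t = 1.625 gives h = -0.6719, negative; keep [1.5, 1.625]
t = 1.5625 gives h = -0.1992, negative; keep [1.5, 1.5625]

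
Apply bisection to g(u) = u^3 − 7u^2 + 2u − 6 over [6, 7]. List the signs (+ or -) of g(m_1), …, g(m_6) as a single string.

u = 6.5 gives g = -14.125, negative; keep [6.5, 7]
u = 6.75 gives g = -3.890625, negative; keep [6.75, 7]
u = 6.875 gives g = 1.841797, positive; keep [6.75, 6.875]
u = 6.8125 gives g = -1.0769, negative; keep [6.8125, 6.875]
u = 6.84375 gives g = 0.3692, positive; keep [6.8125, 6.84375]
u = 6.828125 gives g = -0.3571, negative; keep [6.828125, 6.84375]

--+-+-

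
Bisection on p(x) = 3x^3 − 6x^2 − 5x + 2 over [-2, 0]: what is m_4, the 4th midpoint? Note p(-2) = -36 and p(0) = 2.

p(-1) = -2 < 0, so the root lies in [-1, 0]
p(-0.5) = 2.625 > 0, so the root lies in [-1, -0.5]
p(-0.75) = 1.109375 > 0, so the root lies in [-1, -0.75]
p(-0.875) = -0.2285 < 0, so the root lies in [-0.875, -0.75]

-0.875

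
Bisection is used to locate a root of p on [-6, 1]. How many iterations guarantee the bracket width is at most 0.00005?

Width after n steps is 7/2^n. Need 2^n ≥ 7/0.00005 = 140000.
2^17 = 131072 < 140000 ≤ 2^18 = 262144, so n = 18.

18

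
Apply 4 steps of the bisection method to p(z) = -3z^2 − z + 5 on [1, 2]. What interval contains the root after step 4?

[1.125, 1.1875]

m = 1.5, p(m) = -3.25 (−); new bracket [1, 1.5]
m = 1.25, p(m) = -0.9375 (−); new bracket [1, 1.25]
m = 1.125, p(m) = 0.078125 (+); new bracket [1.125, 1.25]
m = 1.1875, p(m) = -0.418 (−); new bracket [1.125, 1.1875]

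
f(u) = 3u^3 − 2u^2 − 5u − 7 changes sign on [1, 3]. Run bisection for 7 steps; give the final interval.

[2.03125, 2.046875]

f(2) = -1 < 0, so the root lies in [2, 3]
f(2.5) = 14.875 > 0, so the root lies in [2, 2.5]
f(2.25) = 5.796875 > 0, so the root lies in [2, 2.25]
f(2.125) = 2.1309 > 0, so the root lies in [2, 2.125]
f(2.0625) = 0.5007 > 0, so the root lies in [2, 2.0625]
f(2.03125) = -0.2655 < 0, so the root lies in [2.03125, 2.0625]
f(2.046875) = 0.1136 > 0, so the root lies in [2.03125, 2.046875]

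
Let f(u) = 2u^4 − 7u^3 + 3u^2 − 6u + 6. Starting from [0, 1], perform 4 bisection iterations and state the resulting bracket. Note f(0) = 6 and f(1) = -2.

[0.8125, 0.875]

m = 0.5, f(m) = 3 (+); new bracket [0.5, 1]
m = 0.75, f(m) = 0.867188 (+); new bracket [0.75, 1]
m = 0.875, f(m) = -0.470215 (−); new bracket [0.75, 0.875]
m = 0.8125, f(m) = 0.2224 (+); new bracket [0.8125, 0.875]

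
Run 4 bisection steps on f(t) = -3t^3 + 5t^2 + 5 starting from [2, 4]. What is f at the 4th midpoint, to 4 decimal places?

midpoint 3: f = -31 < 0 → [2, 3]
midpoint 2.5: f = -10.625 < 0 → [2, 2.5]
midpoint 2.25: f = -3.859375 < 0 → [2, 2.25]
midpoint 2.125: f = -1.209 < 0 → [2, 2.125]

-1.2090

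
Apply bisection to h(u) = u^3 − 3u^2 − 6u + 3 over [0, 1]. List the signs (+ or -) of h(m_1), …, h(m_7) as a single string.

m = 0.5, h(m) = -0.625 (−); new bracket [0, 0.5]
m = 0.25, h(m) = 1.328125 (+); new bracket [0.25, 0.5]
m = 0.375, h(m) = 0.380859 (+); new bracket [0.375, 0.5]
m = 0.4375, h(m) = -0.1155 (−); new bracket [0.375, 0.4375]
m = 0.40625, h(m) = 0.1344 (+); new bracket [0.40625, 0.4375]
m = 0.421875, h(m) = 0.0099 (+); new bracket [0.421875, 0.4375]
m = 0.4296875, h(m) = -0.0527 (−); new bracket [0.421875, 0.4296875]

-++-++-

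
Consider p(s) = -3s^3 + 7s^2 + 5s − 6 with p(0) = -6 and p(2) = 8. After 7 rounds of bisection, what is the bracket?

[0.703125, 0.71875]

p(1) = 3 > 0, so the root lies in [0, 1]
p(0.5) = -2.125 < 0, so the root lies in [0.5, 1]
p(0.75) = 0.421875 > 0, so the root lies in [0.5, 0.75]
p(0.625) = -0.873 < 0, so the root lies in [0.625, 0.75]
p(0.6875) = -0.2288 < 0, so the root lies in [0.6875, 0.75]
p(0.71875) = 0.096 > 0, so the root lies in [0.6875, 0.71875]
p(0.703125) = -0.0665 < 0, so the root lies in [0.703125, 0.71875]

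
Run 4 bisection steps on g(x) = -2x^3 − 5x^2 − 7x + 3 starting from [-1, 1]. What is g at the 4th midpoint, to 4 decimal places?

-0.4336

midpoint 0: g = 3 > 0 → [0, 1]
midpoint 0.5: g = -2 < 0 → [0, 0.5]
midpoint 0.25: g = 0.90625 > 0 → [0.25, 0.5]
midpoint 0.375: g = -0.4336 < 0 → [0.25, 0.375]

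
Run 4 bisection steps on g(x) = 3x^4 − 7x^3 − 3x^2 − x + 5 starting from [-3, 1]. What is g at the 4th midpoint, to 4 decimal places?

m = -1, g(m) = 13 (+); new bracket [-1, 1]
m = 0, g(m) = 5 (+); new bracket [0, 1]
m = 0.5, g(m) = 3.0625 (+); new bracket [0.5, 1]
m = 0.75, g(m) = 0.5586 (+); new bracket [0.75, 1]

0.5586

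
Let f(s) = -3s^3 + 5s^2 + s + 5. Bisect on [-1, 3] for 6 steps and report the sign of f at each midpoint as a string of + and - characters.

s = 1 gives f = 8, positive; keep [1, 3]
s = 2 gives f = 3, positive; keep [2, 3]
s = 2.5 gives f = -8.125, negative; keep [2, 2.5]
s = 2.25 gives f = -1.6094, negative; keep [2, 2.25]
s = 2.125 gives f = 0.916, positive; keep [2.125, 2.25]
s = 2.1875 gives f = -0.2893, negative; keep [2.125, 2.1875]

++--+-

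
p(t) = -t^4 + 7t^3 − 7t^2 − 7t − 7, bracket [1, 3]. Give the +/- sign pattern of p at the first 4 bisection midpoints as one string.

t = 2 gives p = -9, negative; keep [2, 3]
t = 2.5 gives p = 2.0625, positive; keep [2, 2.5]
t = 2.25 gives p = -4.082031, negative; keep [2.25, 2.5]
t = 2.375 gives p = -1.1506, negative; keep [2.375, 2.5]

-+--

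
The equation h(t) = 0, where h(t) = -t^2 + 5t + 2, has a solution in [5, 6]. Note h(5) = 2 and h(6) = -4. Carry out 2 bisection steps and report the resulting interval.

midpoint 5.5: h = -0.75 < 0 → [5, 5.5]
midpoint 5.25: h = 0.6875 > 0 → [5.25, 5.5]

[5.25, 5.5]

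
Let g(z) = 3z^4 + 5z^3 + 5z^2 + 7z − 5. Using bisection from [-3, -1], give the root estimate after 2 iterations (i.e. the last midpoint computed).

midpoint -2: g = 9 > 0 → [-2, -1]
midpoint -1.5: g = -5.9375 < 0 → [-2, -1.5]

-1.5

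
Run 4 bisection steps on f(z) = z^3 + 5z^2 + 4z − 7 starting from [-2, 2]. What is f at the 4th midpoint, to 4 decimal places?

-0.7656

f(0) = -7 < 0, so the root lies in [0, 2]
f(1) = 3 > 0, so the root lies in [0, 1]
f(0.5) = -3.625 < 0, so the root lies in [0.5, 1]
f(0.75) = -0.7656 < 0, so the root lies in [0.75, 1]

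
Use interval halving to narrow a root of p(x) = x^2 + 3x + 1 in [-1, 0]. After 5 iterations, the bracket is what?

x = -0.5 gives p = -0.25, negative; keep [-0.5, 0]
x = -0.25 gives p = 0.3125, positive; keep [-0.5, -0.25]
x = -0.375 gives p = 0.015625, positive; keep [-0.5, -0.375]
x = -0.4375 gives p = -0.1211, negative; keep [-0.4375, -0.375]
x = -0.40625 gives p = -0.0537, negative; keep [-0.40625, -0.375]

[-0.40625, -0.375]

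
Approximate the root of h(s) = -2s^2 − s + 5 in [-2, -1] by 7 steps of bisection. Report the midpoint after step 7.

midpoint -1.5: h = 2 > 0 → [-2, -1.5]
midpoint -1.75: h = 0.625 > 0 → [-2, -1.75]
midpoint -1.875: h = -0.15625 < 0 → [-1.875, -1.75]
midpoint -1.8125: h = 0.2422 > 0 → [-1.875, -1.8125]
midpoint -1.84375: h = 0.0449 > 0 → [-1.875, -1.84375]
midpoint -1.859375: h = -0.0552 < 0 → [-1.859375, -1.84375]
midpoint -1.8515625: h = -0.005 < 0 → [-1.8515625, -1.84375]

-1.8515625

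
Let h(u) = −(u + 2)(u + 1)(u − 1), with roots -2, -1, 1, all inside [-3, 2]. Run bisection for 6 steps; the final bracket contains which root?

1

u = -0.5 gives h = 1.125, positive; keep [-0.5, 2]
u = 0.75 gives h = 1.203125, positive; keep [0.75, 2]
u = 1.375 gives h = -3.005859, negative; keep [0.75, 1.375]
u = 1.0625 gives h = -0.3948, negative; keep [0.75, 1.0625]
u = 0.90625 gives h = 0.5194, positive; keep [0.90625, 1.0625]
u = 0.984375 gives h = 0.0925, positive; keep [0.984375, 1.0625]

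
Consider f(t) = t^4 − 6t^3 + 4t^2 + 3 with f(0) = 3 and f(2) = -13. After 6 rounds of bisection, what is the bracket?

m = 1, f(m) = 2 (+); new bracket [1, 2]
m = 1.5, f(m) = -3.1875 (−); new bracket [1, 1.5]
m = 1.25, f(m) = -0.027344 (−); new bracket [1, 1.25]
m = 1.125, f(m) = 1.1213 (+); new bracket [1.125, 1.25]
m = 1.1875, f(m) = 0.5818 (+); new bracket [1.1875, 1.25]
m = 1.21875, f(m) = 0.286 (+); new bracket [1.21875, 1.25]

[1.21875, 1.25]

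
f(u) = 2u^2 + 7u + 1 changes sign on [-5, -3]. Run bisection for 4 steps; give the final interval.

[-3.375, -3.25]

f(-4) = 5 > 0, so the root lies in [-4, -3]
f(-3.5) = 1 > 0, so the root lies in [-3.5, -3]
f(-3.25) = -0.625 < 0, so the root lies in [-3.5, -3.25]
f(-3.375) = 0.1562 > 0, so the root lies in [-3.375, -3.25]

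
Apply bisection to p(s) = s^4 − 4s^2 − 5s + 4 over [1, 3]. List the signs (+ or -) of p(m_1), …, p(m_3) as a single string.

m = 2, p(m) = -6 (−); new bracket [2, 3]
m = 2.5, p(m) = 5.5625 (+); new bracket [2, 2.5]
m = 2.25, p(m) = -1.871094 (−); new bracket [2.25, 2.5]

-+-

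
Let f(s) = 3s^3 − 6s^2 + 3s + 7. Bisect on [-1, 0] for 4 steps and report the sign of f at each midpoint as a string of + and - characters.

s = -0.5 gives f = 3.625, positive; keep [-1, -0.5]
s = -0.75 gives f = 0.109375, positive; keep [-1, -0.75]
s = -0.875 gives f = -2.228516, negative; keep [-0.875, -0.75]
s = -0.8125 gives f = -1.0076, negative; keep [-0.8125, -0.75]

++--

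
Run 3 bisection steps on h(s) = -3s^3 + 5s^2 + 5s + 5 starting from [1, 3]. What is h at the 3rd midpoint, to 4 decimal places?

-5.8281

h(2) = 11 > 0, so the root lies in [2, 3]
h(2.5) = 1.875 > 0, so the root lies in [2.5, 3]
h(2.75) = -5.828125 < 0, so the root lies in [2.5, 2.75]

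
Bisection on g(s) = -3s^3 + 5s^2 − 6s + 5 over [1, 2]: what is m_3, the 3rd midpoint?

s = 1.5 gives g = -2.875, negative; keep [1, 1.5]
s = 1.25 gives g = -0.546875, negative; keep [1, 1.25]
s = 1.125 gives g = 0.306641, positive; keep [1.125, 1.25]

1.125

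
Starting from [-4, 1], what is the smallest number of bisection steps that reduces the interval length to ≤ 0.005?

Width after n steps is 5/2^n. Need 2^n ≥ 5/0.005 = 1000.
2^9 = 512 < 1000 ≤ 2^10 = 1024, so n = 10.

10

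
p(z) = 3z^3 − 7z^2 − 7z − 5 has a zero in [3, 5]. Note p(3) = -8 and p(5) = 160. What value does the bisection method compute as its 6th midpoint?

z = 4 gives p = 47, positive; keep [3, 4]
z = 3.5 gives p = 13.375, positive; keep [3, 3.5]
z = 3.25 gives p = 1.296875, positive; keep [3, 3.25]
z = 3.125 gives p = -3.6816, negative; keep [3.125, 3.25]
z = 3.1875 gives p = -1.2771, negative; keep [3.1875, 3.25]
z = 3.21875 gives p = -0.0116, negative; keep [3.21875, 3.25]

3.21875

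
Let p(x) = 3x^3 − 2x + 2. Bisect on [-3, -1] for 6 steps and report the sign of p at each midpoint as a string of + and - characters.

m = -2, p(m) = -18 (−); new bracket [-2, -1]
m = -1.5, p(m) = -5.125 (−); new bracket [-1.5, -1]
m = -1.25, p(m) = -1.359375 (−); new bracket [-1.25, -1]
m = -1.125, p(m) = -0.0215 (−); new bracket [-1.125, -1]
m = -1.0625, p(m) = 0.5266 (+); new bracket [-1.125, -1.0625]
m = -1.09375, p(m) = 0.2622 (+); new bracket [-1.125, -1.09375]

----++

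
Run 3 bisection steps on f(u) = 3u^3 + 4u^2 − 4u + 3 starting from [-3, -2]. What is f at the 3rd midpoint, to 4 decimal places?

0.7754

m = -2.5, f(m) = -8.875 (−); new bracket [-2.5, -2]
m = -2.25, f(m) = -1.921875 (−); new bracket [-2.25, -2]
m = -2.125, f(m) = 0.775391 (+); new bracket [-2.25, -2.125]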